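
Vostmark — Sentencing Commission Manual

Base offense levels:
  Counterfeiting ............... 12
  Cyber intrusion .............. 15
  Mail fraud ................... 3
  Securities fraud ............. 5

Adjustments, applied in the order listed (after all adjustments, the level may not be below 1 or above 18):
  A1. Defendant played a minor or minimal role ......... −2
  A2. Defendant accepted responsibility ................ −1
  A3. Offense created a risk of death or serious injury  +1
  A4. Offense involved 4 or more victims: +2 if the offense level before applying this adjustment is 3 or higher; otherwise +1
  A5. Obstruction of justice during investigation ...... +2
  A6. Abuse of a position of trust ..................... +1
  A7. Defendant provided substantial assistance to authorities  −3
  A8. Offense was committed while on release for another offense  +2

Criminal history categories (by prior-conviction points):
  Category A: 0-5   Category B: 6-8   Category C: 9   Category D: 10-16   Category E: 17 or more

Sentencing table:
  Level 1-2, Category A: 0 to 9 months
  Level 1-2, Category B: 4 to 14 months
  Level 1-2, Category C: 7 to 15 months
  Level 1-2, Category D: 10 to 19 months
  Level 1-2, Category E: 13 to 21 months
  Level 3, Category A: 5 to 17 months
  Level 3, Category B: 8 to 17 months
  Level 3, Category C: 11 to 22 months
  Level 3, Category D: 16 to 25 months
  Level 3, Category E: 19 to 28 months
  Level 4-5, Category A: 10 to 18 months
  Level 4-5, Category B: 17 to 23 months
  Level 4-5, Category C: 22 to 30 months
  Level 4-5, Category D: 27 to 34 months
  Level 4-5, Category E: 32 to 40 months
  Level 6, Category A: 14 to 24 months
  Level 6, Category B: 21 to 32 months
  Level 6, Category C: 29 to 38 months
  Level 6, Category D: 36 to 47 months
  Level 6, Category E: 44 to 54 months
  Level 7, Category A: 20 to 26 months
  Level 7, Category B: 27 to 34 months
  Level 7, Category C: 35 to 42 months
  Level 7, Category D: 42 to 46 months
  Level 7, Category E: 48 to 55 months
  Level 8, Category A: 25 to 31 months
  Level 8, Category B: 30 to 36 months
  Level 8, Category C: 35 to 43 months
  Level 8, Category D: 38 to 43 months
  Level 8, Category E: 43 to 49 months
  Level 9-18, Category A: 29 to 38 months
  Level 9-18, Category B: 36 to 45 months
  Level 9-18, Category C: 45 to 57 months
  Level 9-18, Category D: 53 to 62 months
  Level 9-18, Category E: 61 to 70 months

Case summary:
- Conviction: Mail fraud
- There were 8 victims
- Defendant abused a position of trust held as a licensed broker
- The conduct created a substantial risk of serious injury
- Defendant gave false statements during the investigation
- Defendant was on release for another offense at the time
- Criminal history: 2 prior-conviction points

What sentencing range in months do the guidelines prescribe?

29-38 months

Base offense level for mail fraud: 3.
A1 does not apply.
A3 applies: 3 + 1 = 4.
A4 applies (level before this adjustment is 4 ≥ 3, so +2): 4 + 2 = 6.
A5 applies: 6 + 2 = 8.
A6 applies: 8 + 1 = 9.
A7 does not apply.
A8 applies: 9 + 2 = 11.
Final offense level: 11.
Criminal history: 2 prior points → Category A (0-5).
Level 11 falls in the 9-18 band.
Grid: Level 9-18 × Category A = 29-38 months.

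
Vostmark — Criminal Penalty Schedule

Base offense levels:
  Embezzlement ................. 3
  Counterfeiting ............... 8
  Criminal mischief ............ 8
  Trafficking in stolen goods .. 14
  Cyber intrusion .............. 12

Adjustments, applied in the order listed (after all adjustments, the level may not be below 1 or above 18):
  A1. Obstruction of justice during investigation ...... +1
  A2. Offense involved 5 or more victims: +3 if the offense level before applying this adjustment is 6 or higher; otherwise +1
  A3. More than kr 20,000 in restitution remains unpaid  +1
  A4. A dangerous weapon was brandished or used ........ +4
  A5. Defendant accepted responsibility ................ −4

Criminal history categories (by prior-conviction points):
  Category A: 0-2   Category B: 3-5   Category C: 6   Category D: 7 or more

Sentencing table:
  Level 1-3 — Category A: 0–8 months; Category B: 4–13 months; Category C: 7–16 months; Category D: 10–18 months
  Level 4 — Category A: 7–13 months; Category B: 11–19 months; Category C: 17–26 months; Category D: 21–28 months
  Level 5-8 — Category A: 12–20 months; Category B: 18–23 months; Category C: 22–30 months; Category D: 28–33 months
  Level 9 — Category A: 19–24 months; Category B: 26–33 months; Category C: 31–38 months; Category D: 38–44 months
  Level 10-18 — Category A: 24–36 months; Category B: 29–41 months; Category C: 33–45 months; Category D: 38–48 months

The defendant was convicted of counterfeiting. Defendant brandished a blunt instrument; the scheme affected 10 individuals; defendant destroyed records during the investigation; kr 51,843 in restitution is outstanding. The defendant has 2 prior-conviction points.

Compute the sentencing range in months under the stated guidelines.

Base offense level for counterfeiting: 8.
A1 applies: 8 + 1 = 9.
A2 applies (level before this adjustment is 9 ≥ 6, so +3): 9 + 3 = 12.
A3 applies: 12 + 1 = 13.
A4 applies: 13 + 4 = 17.
Final offense level: 17.
Criminal history: 2 prior points → Category A (0-2).
Level 17 falls in the 10-18 band.
Grid: Level 10-18 × Category A = 24-36 months.

24-36 months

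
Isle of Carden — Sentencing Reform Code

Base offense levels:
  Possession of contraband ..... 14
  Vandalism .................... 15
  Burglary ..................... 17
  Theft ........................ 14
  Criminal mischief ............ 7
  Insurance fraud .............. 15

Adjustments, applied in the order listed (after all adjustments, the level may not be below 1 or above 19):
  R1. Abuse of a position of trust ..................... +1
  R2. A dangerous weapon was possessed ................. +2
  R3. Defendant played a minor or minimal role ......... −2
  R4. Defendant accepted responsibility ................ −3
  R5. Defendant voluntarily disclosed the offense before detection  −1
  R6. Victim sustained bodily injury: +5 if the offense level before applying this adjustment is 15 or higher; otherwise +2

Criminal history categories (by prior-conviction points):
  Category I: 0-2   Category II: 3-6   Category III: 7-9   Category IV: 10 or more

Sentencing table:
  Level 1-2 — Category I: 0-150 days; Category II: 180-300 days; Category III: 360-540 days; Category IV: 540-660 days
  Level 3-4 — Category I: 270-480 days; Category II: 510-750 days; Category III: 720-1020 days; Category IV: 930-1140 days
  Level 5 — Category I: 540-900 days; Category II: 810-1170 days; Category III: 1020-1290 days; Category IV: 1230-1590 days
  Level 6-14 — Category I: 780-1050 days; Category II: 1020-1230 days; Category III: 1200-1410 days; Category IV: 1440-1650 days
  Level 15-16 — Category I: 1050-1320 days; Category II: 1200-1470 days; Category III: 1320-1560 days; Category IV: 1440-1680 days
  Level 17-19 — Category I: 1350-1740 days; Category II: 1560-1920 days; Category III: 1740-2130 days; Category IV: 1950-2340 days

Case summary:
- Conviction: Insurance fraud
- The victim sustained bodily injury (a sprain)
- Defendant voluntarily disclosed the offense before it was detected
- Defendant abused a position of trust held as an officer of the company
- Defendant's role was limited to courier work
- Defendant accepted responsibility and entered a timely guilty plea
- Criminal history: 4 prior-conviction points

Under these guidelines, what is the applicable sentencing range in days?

Base offense level for insurance fraud: 15.
R1 applies: 15 + 1 = 16.
R2 does not apply.
R3 applies: 16 − 2 = 14.
R4 applies: 14 − 3 = 11.
R5 applies: 11 − 1 = 10.
R6 applies (level before this adjustment is 10 < 15, so +2): 10 + 2 = 12.
Final offense level: 12.
Criminal history: 4 prior points → Category II (3-6).
Level 12 falls in the 6-14 band.
Grid: Level 6-14 × Category II = 1020-1230 days.

1020-1230 days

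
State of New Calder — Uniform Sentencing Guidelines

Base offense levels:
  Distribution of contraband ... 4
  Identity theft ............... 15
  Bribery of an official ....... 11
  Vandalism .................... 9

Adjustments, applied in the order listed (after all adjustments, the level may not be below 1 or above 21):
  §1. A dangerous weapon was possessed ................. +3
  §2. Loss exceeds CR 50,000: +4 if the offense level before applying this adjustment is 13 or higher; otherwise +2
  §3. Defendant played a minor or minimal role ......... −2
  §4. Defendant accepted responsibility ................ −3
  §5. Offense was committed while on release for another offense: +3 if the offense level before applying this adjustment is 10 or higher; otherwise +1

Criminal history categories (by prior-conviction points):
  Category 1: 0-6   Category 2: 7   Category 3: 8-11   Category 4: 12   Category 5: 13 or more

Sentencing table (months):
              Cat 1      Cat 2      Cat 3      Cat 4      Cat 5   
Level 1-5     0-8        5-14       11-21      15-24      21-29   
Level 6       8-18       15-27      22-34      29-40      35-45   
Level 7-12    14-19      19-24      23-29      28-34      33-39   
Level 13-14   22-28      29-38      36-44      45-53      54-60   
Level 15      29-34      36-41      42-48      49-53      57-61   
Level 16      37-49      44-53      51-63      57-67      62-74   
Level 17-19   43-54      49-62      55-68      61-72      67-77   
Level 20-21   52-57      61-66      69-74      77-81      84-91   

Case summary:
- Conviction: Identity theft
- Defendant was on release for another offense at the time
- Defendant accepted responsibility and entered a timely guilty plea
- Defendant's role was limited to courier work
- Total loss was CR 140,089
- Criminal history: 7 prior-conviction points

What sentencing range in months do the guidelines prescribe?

Base offense level for identity theft: 15.
§1 does not apply.
§2 applies (level before this adjustment is 15 ≥ 13, so +4): 15 + 4 = 19.
§3 applies: 19 − 2 = 17.
§4 applies: 17 − 3 = 14.
§5 applies (level before this adjustment is 14 ≥ 10, so +3): 14 + 3 = 17.
Final offense level: 17.
Criminal history: 7 prior points → Category 2 (7).
Level 17 falls in the 17-19 band.
Grid: Level 17-19 × Category 2 = 49-62 months.

49-62 months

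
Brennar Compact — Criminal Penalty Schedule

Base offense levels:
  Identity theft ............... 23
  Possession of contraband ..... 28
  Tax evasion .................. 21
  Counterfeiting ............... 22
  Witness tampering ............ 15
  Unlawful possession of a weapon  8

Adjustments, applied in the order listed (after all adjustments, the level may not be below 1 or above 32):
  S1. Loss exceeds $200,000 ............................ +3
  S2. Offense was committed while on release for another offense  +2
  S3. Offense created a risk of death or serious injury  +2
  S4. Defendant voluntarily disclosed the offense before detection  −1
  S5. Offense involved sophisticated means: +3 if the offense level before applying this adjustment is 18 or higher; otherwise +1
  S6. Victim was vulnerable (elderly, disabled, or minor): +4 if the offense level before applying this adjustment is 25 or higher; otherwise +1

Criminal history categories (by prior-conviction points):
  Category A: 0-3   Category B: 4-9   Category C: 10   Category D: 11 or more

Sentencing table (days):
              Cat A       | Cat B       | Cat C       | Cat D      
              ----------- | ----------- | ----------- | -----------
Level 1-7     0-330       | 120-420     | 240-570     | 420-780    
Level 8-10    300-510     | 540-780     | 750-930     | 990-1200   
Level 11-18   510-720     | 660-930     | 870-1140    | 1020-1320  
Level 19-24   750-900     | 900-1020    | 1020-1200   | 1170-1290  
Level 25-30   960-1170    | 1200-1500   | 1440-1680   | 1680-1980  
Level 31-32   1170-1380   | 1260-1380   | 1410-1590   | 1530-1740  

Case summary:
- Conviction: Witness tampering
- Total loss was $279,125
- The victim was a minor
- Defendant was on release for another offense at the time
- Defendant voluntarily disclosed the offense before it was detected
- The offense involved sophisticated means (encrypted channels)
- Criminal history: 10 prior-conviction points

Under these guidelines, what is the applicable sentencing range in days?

Base offense level for witness tampering: 15.
S1 applies: 15 + 3 = 18.
S2 applies: 18 + 2 = 20.
S4 applies: 20 − 1 = 19.
S5 applies (level before this adjustment is 19 ≥ 18, so +3): 19 + 3 = 22.
S6 applies (level before this adjustment is 22 < 25, so +1): 22 + 1 = 23.
Final offense level: 23.
Criminal history: 10 prior points → Category C (10).
Level 23 falls in the 19-24 band.
Grid: Level 19-24 × Category C = 1020-1200 days.

1020-1200 days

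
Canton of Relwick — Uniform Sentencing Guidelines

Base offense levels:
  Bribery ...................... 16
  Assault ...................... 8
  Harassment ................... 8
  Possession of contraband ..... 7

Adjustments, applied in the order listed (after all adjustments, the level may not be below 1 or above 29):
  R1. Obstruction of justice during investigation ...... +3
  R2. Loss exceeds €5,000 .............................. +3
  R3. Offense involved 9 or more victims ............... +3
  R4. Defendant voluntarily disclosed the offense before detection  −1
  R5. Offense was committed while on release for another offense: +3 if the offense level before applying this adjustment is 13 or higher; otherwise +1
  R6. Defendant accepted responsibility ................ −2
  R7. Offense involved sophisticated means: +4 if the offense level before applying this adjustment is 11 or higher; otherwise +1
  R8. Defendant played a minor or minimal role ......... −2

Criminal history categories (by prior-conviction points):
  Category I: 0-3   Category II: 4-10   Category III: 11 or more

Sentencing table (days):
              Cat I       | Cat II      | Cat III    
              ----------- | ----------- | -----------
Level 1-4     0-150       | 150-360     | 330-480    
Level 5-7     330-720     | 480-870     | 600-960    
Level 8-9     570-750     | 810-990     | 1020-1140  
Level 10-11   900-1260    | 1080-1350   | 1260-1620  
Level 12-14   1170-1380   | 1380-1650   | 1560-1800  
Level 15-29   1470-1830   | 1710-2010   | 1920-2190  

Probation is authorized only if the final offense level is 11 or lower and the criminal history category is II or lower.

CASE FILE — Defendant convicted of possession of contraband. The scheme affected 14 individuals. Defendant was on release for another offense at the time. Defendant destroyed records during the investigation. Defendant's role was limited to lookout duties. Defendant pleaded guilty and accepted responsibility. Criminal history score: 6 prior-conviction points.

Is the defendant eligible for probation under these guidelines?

Base offense level for possession of contraband: 7.
R1 applies: 7 + 3 = 10.
R3 applies: 10 + 3 = 13.
R4 does not apply.
R5 applies (level before this adjustment is 13 ≥ 13, so +3): 13 + 3 = 16.
R6 applies: 16 − 2 = 14.
R8 applies: 14 − 2 = 12.
Final offense level: 12.
Criminal history: 6 prior points → Category II (4-10).
Level 12 falls in the 12-14 band.
Grid: Level 12-14 × Category II = 1380-1650 days.
Probation check: level 12 > 11 and category II ≤ II → not eligible.

No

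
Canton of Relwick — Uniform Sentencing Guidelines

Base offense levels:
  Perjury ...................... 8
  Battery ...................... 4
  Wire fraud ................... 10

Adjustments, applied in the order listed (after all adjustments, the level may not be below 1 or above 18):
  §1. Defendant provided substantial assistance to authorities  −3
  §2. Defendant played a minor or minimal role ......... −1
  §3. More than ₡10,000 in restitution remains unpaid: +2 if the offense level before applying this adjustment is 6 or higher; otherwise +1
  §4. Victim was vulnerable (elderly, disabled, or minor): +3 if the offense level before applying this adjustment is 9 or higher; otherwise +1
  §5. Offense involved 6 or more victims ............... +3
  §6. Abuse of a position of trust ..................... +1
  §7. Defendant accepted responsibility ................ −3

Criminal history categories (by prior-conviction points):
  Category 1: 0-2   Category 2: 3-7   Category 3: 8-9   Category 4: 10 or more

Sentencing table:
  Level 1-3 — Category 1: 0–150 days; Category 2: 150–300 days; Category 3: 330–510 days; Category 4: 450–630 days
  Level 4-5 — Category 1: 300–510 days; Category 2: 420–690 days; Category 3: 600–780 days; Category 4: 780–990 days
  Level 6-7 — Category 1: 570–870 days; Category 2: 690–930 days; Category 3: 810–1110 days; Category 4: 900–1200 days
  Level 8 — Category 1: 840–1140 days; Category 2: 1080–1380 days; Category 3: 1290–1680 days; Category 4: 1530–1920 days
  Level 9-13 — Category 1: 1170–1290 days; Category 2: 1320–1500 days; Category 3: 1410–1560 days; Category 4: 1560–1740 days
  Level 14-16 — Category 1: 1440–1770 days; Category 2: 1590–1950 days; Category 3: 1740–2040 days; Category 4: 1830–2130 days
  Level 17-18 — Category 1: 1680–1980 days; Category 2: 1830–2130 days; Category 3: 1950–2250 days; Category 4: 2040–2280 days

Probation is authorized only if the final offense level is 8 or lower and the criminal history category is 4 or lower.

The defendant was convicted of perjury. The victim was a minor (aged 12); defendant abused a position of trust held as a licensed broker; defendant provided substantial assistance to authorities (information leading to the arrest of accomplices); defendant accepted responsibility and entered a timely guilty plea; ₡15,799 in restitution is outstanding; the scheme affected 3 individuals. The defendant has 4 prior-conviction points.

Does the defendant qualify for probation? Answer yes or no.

Yes

Base offense level for perjury: 8.
§1 applies: 8 − 3 = 5.
§3 applies (level before this adjustment is 5 < 6, so +1): 5 + 1 = 6.
§4 applies (level before this adjustment is 6 < 9, so +1): 6 + 1 = 7.
§5 does not apply.
§6 applies: 7 + 1 = 8.
§7 applies: 8 − 3 = 5.
Final offense level: 5.
Criminal history: 4 prior points → Category 2 (3-7).
Level 5 falls in the 4-5 band.
Grid: Level 4-5 × Category 2 = 420-690 days.
Probation check: level 5 ≤ 8 and category 2 ≤ 4 → eligible.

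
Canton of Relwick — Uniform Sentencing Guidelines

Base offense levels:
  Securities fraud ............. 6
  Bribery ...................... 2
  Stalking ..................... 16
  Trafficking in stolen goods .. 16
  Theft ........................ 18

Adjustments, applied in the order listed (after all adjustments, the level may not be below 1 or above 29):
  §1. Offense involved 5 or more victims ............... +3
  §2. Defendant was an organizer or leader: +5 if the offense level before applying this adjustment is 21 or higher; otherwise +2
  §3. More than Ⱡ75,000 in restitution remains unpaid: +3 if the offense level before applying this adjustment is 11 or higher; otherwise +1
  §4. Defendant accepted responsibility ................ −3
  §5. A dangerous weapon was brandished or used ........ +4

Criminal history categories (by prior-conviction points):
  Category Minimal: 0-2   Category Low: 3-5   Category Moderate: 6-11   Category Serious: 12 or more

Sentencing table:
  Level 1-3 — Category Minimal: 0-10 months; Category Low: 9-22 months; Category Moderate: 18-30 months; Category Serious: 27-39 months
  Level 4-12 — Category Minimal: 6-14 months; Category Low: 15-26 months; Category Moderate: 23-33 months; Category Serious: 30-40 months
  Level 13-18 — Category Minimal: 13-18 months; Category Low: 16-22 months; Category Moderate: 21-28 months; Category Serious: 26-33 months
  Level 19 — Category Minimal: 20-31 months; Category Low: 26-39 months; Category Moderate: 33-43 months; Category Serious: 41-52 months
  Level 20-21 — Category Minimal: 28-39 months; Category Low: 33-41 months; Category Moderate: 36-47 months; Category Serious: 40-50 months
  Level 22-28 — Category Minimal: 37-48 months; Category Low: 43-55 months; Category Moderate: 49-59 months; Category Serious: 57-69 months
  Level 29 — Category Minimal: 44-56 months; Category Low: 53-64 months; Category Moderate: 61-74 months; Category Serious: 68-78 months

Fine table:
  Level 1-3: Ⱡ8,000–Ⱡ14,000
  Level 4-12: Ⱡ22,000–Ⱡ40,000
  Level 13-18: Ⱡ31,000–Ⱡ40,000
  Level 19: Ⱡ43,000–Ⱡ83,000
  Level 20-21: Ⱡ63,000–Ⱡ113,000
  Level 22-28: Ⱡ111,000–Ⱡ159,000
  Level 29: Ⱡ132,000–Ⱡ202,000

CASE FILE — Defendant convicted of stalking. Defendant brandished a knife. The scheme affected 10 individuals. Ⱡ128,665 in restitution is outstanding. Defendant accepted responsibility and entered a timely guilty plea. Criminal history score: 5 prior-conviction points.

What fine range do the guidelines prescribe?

Ⱡ111,000–Ⱡ159,000

Base offense level for stalking: 16.
§1 applies: 16 + 3 = 19.
§3 applies (level before this adjustment is 19 ≥ 11, so +3): 19 + 3 = 22.
§4 applies: 22 − 3 = 19.
§5 applies: 19 + 4 = 23.
Final offense level: 23.
Level 23 falls in the 22-28 band.
Fine table: Level 22-28 → Ⱡ111,000–Ⱡ159,000.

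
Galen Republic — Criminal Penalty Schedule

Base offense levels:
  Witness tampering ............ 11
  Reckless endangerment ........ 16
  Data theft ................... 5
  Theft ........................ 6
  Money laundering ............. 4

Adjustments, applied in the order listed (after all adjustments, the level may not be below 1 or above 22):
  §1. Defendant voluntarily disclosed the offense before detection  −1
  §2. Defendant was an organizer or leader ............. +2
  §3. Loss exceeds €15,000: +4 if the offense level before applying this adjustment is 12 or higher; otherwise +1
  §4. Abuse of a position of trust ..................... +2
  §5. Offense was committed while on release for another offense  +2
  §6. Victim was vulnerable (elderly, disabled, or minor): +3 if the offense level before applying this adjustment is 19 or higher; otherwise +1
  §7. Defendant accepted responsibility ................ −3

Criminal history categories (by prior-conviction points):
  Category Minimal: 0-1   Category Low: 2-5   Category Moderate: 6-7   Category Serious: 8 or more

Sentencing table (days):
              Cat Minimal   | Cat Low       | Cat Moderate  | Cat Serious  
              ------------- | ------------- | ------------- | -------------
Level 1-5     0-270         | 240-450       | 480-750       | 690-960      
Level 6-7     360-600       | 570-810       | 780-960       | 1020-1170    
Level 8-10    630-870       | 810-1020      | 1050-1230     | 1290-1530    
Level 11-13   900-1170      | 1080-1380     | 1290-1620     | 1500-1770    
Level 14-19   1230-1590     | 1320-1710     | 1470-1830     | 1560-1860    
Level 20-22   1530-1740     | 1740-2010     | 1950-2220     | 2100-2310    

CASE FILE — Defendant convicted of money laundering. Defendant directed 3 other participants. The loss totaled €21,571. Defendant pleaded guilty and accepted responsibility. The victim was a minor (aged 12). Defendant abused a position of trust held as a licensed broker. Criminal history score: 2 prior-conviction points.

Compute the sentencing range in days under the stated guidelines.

570-810 days

Base offense level for money laundering: 4.
§1 does not apply.
§2 applies: 4 + 2 = 6.
§3 applies (level before this adjustment is 6 < 12, so +1): 6 + 1 = 7.
§4 applies: 7 + 2 = 9.
§5 does not apply.
§6 applies (level before this adjustment is 9 < 19, so +1): 9 + 1 = 10.
§7 applies: 10 − 3 = 7.
Final offense level: 7.
Criminal history: 2 prior points → Category Low (2-5).
Level 7 falls in the 6-7 band.
Grid: Level 6-7 × Category Low = 570-810 days.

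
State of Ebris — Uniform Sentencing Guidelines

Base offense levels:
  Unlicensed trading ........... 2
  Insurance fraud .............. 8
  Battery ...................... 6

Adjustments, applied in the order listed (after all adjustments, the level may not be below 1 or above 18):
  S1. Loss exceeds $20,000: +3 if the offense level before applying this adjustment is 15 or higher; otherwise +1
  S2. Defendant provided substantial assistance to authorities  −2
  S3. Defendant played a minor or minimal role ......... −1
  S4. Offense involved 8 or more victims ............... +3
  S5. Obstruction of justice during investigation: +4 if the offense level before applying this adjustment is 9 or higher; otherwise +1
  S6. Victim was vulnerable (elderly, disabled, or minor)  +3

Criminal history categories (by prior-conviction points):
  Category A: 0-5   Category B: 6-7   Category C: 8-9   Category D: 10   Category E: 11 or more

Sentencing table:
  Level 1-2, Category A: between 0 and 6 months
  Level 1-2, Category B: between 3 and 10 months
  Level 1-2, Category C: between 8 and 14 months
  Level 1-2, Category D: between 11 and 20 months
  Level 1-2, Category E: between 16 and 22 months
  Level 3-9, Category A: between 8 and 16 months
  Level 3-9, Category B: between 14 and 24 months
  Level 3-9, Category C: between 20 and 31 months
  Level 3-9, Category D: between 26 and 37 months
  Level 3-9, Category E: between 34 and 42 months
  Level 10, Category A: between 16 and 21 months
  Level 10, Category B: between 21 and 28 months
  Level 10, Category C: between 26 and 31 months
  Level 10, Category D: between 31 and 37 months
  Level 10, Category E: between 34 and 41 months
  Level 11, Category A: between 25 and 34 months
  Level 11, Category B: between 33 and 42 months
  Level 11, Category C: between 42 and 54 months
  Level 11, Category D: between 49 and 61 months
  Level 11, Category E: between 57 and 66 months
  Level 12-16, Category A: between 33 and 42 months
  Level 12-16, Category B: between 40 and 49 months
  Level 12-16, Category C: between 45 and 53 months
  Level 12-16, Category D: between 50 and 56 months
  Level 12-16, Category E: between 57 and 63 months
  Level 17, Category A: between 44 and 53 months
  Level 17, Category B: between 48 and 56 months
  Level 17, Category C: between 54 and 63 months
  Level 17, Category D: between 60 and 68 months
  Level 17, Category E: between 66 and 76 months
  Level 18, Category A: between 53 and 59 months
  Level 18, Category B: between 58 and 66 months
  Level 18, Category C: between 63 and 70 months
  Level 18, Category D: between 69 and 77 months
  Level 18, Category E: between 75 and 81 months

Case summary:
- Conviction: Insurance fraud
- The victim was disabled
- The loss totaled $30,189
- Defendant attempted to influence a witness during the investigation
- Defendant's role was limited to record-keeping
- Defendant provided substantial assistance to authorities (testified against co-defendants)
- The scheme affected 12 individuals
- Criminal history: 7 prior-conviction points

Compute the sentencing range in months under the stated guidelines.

Base offense level for insurance fraud: 8.
S1 applies (level before this adjustment is 8 < 15, so +1): 8 + 1 = 9.
S2 applies: 9 − 2 = 7.
S3 applies: 7 − 1 = 6.
S4 applies: 6 + 3 = 9.
S5 applies (level before this adjustment is 9 ≥ 9, so +4): 9 + 4 = 13.
S6 applies: 13 + 3 = 16.
Final offense level: 16.
Criminal history: 7 prior points → Category B (6-7).
Level 16 falls in the 12-16 band.
Grid: Level 12-16 × Category B = 40-49 months.

40-49 months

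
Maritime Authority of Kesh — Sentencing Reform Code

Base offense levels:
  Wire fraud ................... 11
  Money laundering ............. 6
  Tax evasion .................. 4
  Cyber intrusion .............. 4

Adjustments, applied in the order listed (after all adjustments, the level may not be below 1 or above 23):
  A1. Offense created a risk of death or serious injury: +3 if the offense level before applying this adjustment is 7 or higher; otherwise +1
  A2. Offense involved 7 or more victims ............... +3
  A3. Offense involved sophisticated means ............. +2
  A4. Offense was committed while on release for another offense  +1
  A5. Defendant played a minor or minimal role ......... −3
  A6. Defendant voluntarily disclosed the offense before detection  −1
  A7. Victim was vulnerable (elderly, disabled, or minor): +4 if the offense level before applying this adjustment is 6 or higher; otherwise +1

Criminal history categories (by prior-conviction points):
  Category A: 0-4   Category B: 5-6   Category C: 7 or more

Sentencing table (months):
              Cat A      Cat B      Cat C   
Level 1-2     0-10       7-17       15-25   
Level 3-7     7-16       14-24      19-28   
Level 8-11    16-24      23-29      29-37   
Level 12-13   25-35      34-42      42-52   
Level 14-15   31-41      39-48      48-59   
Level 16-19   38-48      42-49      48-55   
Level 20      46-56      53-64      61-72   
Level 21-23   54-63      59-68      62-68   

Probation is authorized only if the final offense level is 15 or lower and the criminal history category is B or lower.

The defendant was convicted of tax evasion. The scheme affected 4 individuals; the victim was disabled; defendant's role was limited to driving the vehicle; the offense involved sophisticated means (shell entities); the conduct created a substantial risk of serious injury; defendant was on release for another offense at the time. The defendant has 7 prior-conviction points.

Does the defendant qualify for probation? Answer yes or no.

Base offense level for tax evasion: 4.
A1 applies (level before this adjustment is 4 < 7, so +1): 4 + 1 = 5.
A2 does not apply.
A3 applies: 5 + 2 = 7.
A4 applies: 7 + 1 = 8.
A5 applies: 8 − 3 = 5.
A7 applies (level before this adjustment is 5 < 6, so +1): 5 + 1 = 6.
Final offense level: 6.
Criminal history: 7 prior points → Category C (7+).
Level 6 falls in the 3-7 band.
Grid: Level 3-7 × Category C = 19-28 months.
Probation check: level 6 ≤ 15 and category C > B → not eligible.

No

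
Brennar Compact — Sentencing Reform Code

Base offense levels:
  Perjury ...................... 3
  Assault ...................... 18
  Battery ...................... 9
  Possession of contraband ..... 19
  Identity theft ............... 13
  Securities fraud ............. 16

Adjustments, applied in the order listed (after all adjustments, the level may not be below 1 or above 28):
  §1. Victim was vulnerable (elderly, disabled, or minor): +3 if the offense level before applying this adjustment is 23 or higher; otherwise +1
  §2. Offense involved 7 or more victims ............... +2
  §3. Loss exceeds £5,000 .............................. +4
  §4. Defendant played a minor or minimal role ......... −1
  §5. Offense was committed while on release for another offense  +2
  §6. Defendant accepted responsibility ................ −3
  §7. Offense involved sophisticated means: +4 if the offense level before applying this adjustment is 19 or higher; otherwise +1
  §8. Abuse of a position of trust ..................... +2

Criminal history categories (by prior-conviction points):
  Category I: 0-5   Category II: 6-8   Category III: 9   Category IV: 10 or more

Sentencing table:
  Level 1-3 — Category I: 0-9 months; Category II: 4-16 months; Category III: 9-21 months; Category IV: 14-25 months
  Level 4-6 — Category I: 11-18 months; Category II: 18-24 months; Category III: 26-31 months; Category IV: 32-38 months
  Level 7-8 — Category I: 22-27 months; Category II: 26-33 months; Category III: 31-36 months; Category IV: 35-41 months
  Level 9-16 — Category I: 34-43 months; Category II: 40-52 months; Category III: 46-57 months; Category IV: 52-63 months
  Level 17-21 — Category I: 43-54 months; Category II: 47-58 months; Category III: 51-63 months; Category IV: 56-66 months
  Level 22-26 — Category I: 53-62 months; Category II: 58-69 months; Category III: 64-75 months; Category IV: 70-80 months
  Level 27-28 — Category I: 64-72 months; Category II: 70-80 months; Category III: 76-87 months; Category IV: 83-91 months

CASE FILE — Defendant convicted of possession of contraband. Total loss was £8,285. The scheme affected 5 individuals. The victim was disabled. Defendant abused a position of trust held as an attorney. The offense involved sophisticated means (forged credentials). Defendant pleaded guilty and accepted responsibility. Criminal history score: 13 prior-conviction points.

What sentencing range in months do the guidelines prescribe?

83-91 months

Base offense level for possession of contraband: 19.
§1 applies (level before this adjustment is 19 < 23, so +1): 19 + 1 = 20.
§2 does not apply.
§3 applies: 20 + 4 = 24.
§6 applies: 24 − 3 = 21.
§7 applies (level before this adjustment is 21 ≥ 19, so +4): 21 + 4 = 25.
§8 applies: 25 + 2 = 27.
Final offense level: 27.
Criminal history: 13 prior points → Category IV (10+).
Level 27 falls in the 27-28 band.
Grid: Level 27-28 × Category IV = 83-91 months.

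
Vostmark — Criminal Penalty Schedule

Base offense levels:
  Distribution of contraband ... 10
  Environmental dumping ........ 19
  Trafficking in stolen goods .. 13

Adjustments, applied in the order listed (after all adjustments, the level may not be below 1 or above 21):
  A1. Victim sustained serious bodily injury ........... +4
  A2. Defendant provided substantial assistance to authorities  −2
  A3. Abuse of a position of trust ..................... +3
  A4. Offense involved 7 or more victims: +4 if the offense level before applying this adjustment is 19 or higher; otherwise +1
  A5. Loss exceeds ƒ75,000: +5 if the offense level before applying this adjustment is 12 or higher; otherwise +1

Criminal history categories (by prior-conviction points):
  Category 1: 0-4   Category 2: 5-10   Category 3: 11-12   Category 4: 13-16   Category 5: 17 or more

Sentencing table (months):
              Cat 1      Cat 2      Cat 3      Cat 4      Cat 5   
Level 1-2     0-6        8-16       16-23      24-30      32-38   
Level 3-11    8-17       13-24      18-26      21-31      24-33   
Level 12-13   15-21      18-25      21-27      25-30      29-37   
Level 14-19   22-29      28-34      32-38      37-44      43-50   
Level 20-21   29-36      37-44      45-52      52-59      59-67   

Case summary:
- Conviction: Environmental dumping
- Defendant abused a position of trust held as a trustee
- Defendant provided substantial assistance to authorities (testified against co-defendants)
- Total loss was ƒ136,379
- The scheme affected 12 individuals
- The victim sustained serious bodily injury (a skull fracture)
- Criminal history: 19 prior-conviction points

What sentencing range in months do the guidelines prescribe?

Base offense level for environmental dumping: 19.
A1 applies: 19 + 4 = 23.
A2 applies: 23 − 2 = 21.
A3 applies: 21 + 3 = 24.
A4 applies (level before this adjustment is 24 ≥ 19, so +4): 24 + 4 = 28.
A5 applies (level before this adjustment is 28 ≥ 12, so +5): 28 + 5 = 33.
Level 33 exceeds the maximum of 21; capped at 21.
Final offense level: 21.
Criminal history: 19 prior points → Category 5 (17+).
Level 21 falls in the 20-21 band.
Grid: Level 20-21 × Category 5 = 59-67 months.

59-67 months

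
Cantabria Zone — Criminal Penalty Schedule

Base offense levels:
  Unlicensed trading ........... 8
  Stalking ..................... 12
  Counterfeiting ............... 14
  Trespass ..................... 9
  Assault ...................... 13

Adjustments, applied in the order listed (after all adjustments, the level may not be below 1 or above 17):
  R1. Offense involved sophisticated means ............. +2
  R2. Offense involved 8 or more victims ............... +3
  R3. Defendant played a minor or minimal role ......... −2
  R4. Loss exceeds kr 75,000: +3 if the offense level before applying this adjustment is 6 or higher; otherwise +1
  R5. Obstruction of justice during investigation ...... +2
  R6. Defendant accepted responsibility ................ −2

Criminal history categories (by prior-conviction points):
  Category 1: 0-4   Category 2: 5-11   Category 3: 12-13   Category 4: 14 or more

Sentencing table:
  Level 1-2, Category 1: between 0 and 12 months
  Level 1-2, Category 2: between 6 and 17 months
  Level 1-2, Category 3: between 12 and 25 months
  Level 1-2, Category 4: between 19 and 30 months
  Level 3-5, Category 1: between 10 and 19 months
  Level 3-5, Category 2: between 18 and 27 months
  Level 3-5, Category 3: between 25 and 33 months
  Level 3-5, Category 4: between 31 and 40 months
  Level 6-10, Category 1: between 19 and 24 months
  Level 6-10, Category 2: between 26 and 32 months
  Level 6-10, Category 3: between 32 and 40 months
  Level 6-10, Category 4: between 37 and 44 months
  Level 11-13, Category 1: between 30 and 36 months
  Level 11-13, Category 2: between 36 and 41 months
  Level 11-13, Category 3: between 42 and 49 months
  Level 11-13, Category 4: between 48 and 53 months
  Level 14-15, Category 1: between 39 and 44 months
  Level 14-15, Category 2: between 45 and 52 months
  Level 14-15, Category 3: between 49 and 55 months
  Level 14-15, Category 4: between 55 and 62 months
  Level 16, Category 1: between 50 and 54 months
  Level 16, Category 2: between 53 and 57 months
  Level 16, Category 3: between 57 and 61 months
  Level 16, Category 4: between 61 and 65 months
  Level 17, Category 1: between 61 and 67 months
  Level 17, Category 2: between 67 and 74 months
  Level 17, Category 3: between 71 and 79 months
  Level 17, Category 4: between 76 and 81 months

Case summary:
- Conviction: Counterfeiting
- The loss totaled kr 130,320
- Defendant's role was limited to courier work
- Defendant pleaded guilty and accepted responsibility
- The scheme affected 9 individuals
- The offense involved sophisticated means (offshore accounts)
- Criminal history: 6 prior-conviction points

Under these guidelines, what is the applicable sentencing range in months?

Base offense level for counterfeiting: 14.
R1 applies: 14 + 2 = 16.
R2 applies: 16 + 3 = 19.
R3 applies: 19 − 2 = 17.
R4 applies (level before this adjustment is 17 ≥ 6, so +3): 17 + 3 = 20.
R5 does not apply.
R6 applies: 20 − 2 = 18.
Level 18 exceeds the maximum of 17; capped at 17.
Final offense level: 17.
Criminal history: 6 prior points → Category 2 (5-11).
Level 17 falls in the 17 band.
Grid: Level 17 × Category 2 = 67-74 months.

67-74 months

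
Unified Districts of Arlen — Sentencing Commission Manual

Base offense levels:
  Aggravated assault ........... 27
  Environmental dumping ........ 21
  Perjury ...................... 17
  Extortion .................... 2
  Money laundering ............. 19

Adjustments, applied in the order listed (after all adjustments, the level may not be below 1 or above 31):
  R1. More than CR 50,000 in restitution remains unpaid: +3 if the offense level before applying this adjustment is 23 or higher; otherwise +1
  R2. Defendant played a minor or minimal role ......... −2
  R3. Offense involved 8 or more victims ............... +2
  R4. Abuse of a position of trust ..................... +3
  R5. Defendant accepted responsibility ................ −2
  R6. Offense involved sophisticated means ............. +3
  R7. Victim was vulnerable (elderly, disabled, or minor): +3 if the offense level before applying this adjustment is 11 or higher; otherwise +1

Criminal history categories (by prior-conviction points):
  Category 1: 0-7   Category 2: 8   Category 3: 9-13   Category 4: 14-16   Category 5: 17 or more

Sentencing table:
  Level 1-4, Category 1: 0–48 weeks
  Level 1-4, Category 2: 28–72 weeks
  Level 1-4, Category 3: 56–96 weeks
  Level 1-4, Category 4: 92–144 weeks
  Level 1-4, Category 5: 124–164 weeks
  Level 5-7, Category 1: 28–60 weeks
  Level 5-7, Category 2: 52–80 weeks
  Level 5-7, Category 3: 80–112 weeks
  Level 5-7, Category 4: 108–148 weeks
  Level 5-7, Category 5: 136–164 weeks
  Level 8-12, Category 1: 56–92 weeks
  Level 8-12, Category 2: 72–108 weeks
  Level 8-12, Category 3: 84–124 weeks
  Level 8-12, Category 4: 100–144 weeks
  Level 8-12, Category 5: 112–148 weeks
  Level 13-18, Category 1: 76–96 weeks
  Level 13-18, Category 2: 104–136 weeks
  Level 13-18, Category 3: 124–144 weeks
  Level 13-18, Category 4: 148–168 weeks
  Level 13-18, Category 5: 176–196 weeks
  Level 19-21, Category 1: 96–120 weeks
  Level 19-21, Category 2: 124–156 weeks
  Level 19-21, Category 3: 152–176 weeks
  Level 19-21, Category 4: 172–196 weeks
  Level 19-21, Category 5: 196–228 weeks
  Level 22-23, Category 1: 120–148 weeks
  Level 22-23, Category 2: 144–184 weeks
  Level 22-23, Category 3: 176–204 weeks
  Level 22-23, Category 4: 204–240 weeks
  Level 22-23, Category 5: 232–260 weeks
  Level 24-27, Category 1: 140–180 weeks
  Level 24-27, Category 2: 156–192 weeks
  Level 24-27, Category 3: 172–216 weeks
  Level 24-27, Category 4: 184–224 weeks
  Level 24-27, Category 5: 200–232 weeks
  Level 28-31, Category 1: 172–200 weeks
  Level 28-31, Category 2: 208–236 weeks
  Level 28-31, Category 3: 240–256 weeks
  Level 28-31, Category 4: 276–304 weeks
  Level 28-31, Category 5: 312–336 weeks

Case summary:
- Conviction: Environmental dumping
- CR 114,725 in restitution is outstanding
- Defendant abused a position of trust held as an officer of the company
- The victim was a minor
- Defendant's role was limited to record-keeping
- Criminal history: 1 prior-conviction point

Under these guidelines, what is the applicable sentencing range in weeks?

Base offense level for environmental dumping: 21.
R1 applies (level before this adjustment is 21 < 23, so +1): 21 + 1 = 22.
R2 applies: 22 − 2 = 20.
R3 does not apply.
R4 applies: 20 + 3 = 23.
R5 does not apply.
R7 applies (level before this adjustment is 23 ≥ 11, so +3): 23 + 3 = 26.
Final offense level: 26.
Criminal history: 1 prior point → Category 1 (0-7).
Level 26 falls in the 24-27 band.
Grid: Level 24-27 × Category 1 = 140-180 weeks.

140-180 weeks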